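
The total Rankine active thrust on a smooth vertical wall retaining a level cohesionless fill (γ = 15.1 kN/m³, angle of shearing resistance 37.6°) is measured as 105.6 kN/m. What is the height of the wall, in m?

7.60 m

K_a = 0.2421. P_a = ½ K_a γ H² ⇒ H = √(2P_a/(K_a γ)).
H = √(2×105.6/(0.2421×15.1)) = 7.600 m.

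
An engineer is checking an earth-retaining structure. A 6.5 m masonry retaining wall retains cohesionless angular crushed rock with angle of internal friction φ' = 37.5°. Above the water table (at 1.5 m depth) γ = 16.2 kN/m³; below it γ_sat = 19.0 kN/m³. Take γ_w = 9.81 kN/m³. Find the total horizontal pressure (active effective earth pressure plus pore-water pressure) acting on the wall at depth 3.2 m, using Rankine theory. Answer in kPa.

26.4 kPa

K_a = (1 − sin φ)/(1 + sin φ) = 0.2432.
γ' = 19.0 − 9.81 = 9.190 kN/m³.
Effective vertical stress at 3.2 m: σ'_v = 16.2×1.5 + 9.190×1.70 = 39.92 kPa.
σ'_h = K_a σ'_v = 0.2432 × 39.92 = 9.709 kPa; u = γ_w × 1.70 = 16.68 kPa.
Total σ_h = 9.709 + 16.68 = 26.39 kPa.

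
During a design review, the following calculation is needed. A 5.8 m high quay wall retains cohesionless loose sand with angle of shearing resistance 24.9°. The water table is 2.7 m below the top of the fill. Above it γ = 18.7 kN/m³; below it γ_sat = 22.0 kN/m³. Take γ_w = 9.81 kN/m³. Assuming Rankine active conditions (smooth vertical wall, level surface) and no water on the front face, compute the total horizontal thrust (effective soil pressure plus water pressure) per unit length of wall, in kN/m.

163 kN/m

K_a = tan²(45° − φ/2) = 0.4074.
γ' = 22.0 − 9.81 = 12.19 kN/m³. Depth below WT = 3.1 m.
σ'_h at WT = K_a γ d_w = 20.57 kPa; at base = 20.57 + K_a γ' × 3.1 = 35.97 kPa.
P₁ (0–2.7 m) = ½×20.57×2.7 = 27.77. P₂ (2.7–5.8 m) = ½(20.57+35.97)×3.1 = 87.63.
P_w = ½ γ_w h₂² = 0.5×9.81×3.1² = 47.14. Total = 27.77+87.63+47.14 = 162.5 kN/m.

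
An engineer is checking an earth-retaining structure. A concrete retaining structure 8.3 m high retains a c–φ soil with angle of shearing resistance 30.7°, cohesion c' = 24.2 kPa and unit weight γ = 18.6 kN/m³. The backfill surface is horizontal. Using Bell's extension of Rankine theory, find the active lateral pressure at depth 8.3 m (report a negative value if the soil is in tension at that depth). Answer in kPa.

K_a = (1 − sin φ)/(1 + sin φ) = 0.3240.
σ_a = K_a γ z − 2c√K_a = 0.3240×18.6×8.3 − 2×24.2×0.5692 = 22.47 kPa.

22.5 kPa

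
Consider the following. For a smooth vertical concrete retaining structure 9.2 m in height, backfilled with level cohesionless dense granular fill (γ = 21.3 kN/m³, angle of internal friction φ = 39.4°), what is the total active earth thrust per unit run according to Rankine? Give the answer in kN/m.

201 kN/m

K_a = tan²(45° − φ/2) = 0.2234.
P_a = ½ K_a γ H² = 0.5 × 0.2234 × 21.3 × 9.2² = 201.4 kN/m.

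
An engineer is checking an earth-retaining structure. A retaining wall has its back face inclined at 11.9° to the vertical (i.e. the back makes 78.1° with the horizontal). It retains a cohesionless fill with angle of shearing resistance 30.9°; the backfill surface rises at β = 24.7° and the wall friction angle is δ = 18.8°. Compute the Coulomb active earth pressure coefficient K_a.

K_a = sin²(α+φ) / [sin²α · sin(α−δ) · (1 + √{sin(φ+δ)sin(φ−β) / (sin(α−δ)sin(α+β))})²].
With α = 78.1°, φ = 30.9°, δ = 18.8°, β = 24.7°: K_a = 0.6295.

0.629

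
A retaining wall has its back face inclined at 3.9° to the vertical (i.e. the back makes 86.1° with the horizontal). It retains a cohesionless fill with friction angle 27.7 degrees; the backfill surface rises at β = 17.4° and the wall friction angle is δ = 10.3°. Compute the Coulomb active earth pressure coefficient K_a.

0.482

K_a = sin²(α+φ) / [sin²α · sin(α−δ) · (1 + √{sin(φ+δ)sin(φ−β) / (sin(α−δ)sin(α+β))})²].
With α = 86.1°, φ = 27.7°, δ = 10.3°, β = 17.4°: K_a = 0.4819.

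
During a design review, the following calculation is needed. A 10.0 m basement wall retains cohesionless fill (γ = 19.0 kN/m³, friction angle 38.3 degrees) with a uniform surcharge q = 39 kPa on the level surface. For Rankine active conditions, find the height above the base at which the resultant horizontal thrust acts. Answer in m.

K_a = 0.2347.
Triangular part P₁ = ½K_aγH² = 223.0 at H/3 = 3.333 m; rectangular part P₂ = K_a q H = 91.55 at H/2 = 5.000 m.
ȳ = (P₁·3.333 + P₂·5.000)/(P₁+P₂) = 3.818 m.

3.82 m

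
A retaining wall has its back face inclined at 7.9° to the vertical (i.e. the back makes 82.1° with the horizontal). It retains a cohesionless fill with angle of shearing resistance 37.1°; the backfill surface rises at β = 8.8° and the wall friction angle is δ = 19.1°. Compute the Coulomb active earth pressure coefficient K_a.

0.314

K_a = sin²(α+φ) / [sin²α · sin(α−δ) · (1 + √{sin(φ+δ)sin(φ−β) / (sin(α−δ)sin(α+β))})²].
With α = 82.1°, φ = 37.1°, δ = 19.1°, β = 8.8°: K_a = 0.3144.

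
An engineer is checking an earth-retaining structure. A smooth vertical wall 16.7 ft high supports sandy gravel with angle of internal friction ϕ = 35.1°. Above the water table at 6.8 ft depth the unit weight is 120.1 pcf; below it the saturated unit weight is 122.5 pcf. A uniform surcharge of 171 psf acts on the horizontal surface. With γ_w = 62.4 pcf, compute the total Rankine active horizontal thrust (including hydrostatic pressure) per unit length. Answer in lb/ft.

7550 lb/ft

K_a = tan²(45° − φ/2) = 0.2698.
γ' = 122.5 − 62.4 = 60.10 pcf. h₂ = H − d_w = 9.9 ft.
σ'_h: at surface K_a·q = 46.14; at WT K_a(q+γd_w) = 266.5; at base K_a(q+γd_w+γ'h₂) = 427.1 psf.
P₁ = ½(46.14+266.5)×6.8 = 1063; P₂ = ½(266.5+427.1)×9.9 = 3433; P_w = ½γ_w h₂² = 3058.
Total = 1063+3433+3058 = 7554 lb/ft.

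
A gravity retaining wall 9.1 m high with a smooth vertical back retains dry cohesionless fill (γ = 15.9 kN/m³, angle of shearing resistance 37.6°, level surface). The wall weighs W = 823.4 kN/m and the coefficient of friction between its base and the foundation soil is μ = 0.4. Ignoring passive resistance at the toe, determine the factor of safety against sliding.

2.07

K_a = tan²(45° − 37.6°/2) = 0.2421.
P_a = ½K_aγH² = 0.5×0.2421×15.9×9.1² = 159.4 kN/m, acting at H/3 = 3.033 m above the base.
FS_sliding = μW / P_a = 0.4×823.4 / 159.4 = 2.066.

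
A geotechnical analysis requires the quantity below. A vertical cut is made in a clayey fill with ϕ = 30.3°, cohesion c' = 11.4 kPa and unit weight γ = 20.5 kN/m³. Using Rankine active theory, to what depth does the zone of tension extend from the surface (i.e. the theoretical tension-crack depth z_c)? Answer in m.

K_a = tan²(45° − 30.3°/2) = 0.3293; √K_a = 0.5739.
The active pressure is zero where K_a γ z = 2c√K_a, so z_c = 2c/(γ√K_a) = 2×11.4/(20.5×0.5739) = 1.938 m.

1.94 m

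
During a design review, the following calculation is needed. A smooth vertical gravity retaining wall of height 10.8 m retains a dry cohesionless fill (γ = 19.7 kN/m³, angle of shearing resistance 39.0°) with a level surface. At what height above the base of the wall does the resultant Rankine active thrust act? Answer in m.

3.60 m

K_a = 0.2275.
The pressure distribution is triangular, so the resultant acts at H/3 above the base = 10.8/3 = 3.600 m.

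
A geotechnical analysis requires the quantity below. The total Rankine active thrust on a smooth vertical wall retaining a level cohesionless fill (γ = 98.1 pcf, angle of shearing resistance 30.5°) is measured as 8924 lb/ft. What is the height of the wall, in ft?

K_a = 0.3267. P_a = ½ K_a γ H² ⇒ H = √(2P_a/(K_a γ)).
H = √(2×8924/(0.3267×98.1)) = 23.60 ft.

23.6 ft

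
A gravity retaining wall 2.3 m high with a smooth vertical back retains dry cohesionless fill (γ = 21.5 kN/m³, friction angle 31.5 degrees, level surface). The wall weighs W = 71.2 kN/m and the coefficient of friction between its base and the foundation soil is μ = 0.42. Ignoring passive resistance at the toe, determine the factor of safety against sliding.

K_a = tan²(45° − 31.5°/2) = 0.3136.
P_a = ½K_aγH² = 0.5×0.3136×21.5×2.3² = 17.84 kN/m, acting at H/3 = 0.7667 m above the base.
FS_sliding = μW / P_a = 0.42×71.2 / 17.84 = 1.677.

1.68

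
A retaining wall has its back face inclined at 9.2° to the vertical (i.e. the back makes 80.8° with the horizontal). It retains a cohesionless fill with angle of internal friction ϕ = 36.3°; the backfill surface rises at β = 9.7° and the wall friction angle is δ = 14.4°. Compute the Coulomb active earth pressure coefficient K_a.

0.340

K_a = sin²(α+φ) / [sin²α · sin(α−δ) · (1 + √{sin(φ+δ)sin(φ−β) / (sin(α−δ)sin(α+β))})²].
With α = 80.8°, φ = 36.3°, δ = 14.4°, β = 9.7°: K_a = 0.3403.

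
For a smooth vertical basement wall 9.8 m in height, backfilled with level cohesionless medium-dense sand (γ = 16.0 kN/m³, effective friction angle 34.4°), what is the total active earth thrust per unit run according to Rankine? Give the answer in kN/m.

K_a = tan²(45° − φ/2) = 0.2780.
P_a = ½ K_a γ H² = 0.5 × 0.2780 × 16.0 × 9.8² = 213.6 kN/m.

214 kN/m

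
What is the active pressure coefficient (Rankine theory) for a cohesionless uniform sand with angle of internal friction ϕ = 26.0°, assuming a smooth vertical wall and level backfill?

K_a = tan²(45° − φ/2) = tan²(32.00°) = 0.3905.

0.390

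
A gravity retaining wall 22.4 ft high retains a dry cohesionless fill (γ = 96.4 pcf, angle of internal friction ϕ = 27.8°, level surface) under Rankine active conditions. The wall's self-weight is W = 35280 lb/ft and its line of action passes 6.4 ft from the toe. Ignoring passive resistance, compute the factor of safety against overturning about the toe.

K_a = tan²(45° − 27.8°/2) = 0.3639.
P_a = ½K_aγH² = 0.5×0.3639×96.4×22.4² = 8801 lb/ft, acting at H/3 = 7.467 ft above the base.
Overturning moment M_o = P_a × H/3 = 8801 × 7.467 = 65710.
Resisting moment M_r = W × 6.4 = 35280 × 6.4 = 225800.
FS_overturning = M_r/M_o = 225800/65710 = 3.436.

3.44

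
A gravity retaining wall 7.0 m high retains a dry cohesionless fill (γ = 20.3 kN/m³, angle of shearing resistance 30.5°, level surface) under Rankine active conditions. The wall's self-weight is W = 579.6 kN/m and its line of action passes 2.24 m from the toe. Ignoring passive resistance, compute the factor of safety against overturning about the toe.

K_a = tan²(45° − 30.5°/2) = 0.3267.
P_a = ½K_aγH² = 0.5×0.3267×20.3×7.0² = 162.5 kN/m, acting at H/3 = 2.333 m above the base.
Overturning moment M_o = P_a × H/3 = 162.5 × 2.333 = 379.1.
Resisting moment M_r = W × 2.24 = 579.6 × 2.24 = 1298.
FS_overturning = M_r/M_o = 1298/379.1 = 3.425.

3.42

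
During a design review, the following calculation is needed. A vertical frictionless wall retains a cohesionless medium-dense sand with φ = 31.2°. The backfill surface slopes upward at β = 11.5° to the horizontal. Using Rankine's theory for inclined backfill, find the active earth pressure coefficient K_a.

K_a = cos β · (cos β − √(cos²β − cos²φ)) / (cos β + √(cos²β − cos²φ)).
cos β = 0.9799, cos φ = 0.8554, √(cos²β − cos²φ) = 0.4781.
K_a = 0.9799 × (0.9799 − 0.4781)/(0.9799 + 0.4781) = 0.3372.

0.337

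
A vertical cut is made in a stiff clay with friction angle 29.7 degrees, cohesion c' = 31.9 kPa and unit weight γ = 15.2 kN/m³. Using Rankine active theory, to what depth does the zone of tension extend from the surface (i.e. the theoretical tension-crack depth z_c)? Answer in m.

7.23 m

K_a = tan²(45° − 29.7°/2) = 0.3374; √K_a = 0.5808.
The active pressure is zero where K_a γ z = 2c√K_a, so z_c = 2c/(γ√K_a) = 2×31.9/(15.2×0.5808) = 7.226 m.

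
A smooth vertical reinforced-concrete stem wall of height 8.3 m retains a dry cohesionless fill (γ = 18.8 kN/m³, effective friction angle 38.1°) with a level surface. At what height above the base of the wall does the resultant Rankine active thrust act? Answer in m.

2.77 m

K_a = 0.2368.
The pressure distribution is triangular, so the resultant acts at H/3 above the base = 8.3/3 = 2.767 m.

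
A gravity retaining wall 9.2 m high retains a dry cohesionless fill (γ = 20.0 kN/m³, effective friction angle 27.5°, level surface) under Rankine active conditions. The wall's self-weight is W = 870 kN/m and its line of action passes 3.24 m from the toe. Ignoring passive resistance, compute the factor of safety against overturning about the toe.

K_a = tan²(45° − 27.5°/2) = 0.3682.
P_a = ½K_aγH² = 0.5×0.3682×20.0×9.2² = 311.7 kN/m, acting at H/3 = 3.067 m above the base.
Overturning moment M_o = P_a × H/3 = 311.7 × 3.067 = 955.8.
Resisting moment M_r = W × 3.24 = 870 × 3.24 = 2819.
FS_overturning = M_r/M_o = 2819/955.8 = 2.949.

2.95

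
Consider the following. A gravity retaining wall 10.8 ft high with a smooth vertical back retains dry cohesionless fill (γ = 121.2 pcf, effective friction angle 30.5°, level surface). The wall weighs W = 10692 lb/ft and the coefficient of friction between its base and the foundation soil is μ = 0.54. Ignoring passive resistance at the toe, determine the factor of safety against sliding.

K_a = tan²(45° − 30.5°/2) = 0.3267.
P_a = ½K_aγH² = 0.5×0.3267×121.2×10.8² = 2309 lb/ft, acting at H/3 = 3.600 ft above the base.
FS_sliding = μW / P_a = 0.54×10692 / 2309 = 2.501.

2.50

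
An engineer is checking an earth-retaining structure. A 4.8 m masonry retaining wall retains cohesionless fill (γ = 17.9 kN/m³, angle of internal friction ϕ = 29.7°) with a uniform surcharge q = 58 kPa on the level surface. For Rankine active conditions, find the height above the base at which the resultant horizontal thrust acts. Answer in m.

K_a = 0.3374.
Triangular part P₁ = ½K_aγH² = 69.57 at H/3 = 1.600 m; rectangular part P₂ = K_a q H = 93.93 at H/2 = 2.400 m.
ȳ = (P₁·1.600 + P₂·2.400)/(P₁+P₂) = 2.060 m.

2.06 m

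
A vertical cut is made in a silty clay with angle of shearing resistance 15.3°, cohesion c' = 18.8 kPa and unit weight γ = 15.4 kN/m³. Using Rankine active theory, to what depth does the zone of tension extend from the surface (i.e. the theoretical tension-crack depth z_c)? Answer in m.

3.20 m

K_a = tan²(45° − 15.3°/2) = 0.5824; √K_a = 0.7632.
The active pressure is zero where K_a γ z = 2c√K_a, so z_c = 2c/(γ√K_a) = 2×18.8/(15.4×0.7632) = 3.199 m.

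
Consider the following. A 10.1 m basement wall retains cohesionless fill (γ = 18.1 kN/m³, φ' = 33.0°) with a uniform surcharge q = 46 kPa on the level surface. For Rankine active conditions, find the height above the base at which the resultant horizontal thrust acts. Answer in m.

3.93 m

K_a = 0.2948.
Triangular part P₁ = ½K_aγH² = 272.2 at H/3 = 3.367 m; rectangular part P₂ = K_a q H = 137.0 at H/2 = 5.050 m.
ȳ = (P₁·3.367 + P₂·5.050)/(P₁+P₂) = 3.930 m.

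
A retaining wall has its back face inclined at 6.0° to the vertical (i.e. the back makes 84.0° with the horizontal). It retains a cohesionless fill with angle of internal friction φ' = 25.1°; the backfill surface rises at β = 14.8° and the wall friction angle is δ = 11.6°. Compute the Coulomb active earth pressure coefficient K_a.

K_a = sin²(α+φ) / [sin²α · sin(α−δ) · (1 + √{sin(φ+δ)sin(φ−β) / (sin(α−δ)sin(α+β))})²].
With α = 84.0°, φ = 25.1°, δ = 11.6°, β = 14.8°: K_a = 0.5300.

0.530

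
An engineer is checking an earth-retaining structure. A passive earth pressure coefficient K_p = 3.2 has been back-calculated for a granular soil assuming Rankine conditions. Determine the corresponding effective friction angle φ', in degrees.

K_p = (1+sin φ)/(1−sin φ) ⇒ sin φ = (K_p − 1)/(K_p + 1) = 0.5238.
φ = arcsin(0.5238) = 31.59°.

31.6°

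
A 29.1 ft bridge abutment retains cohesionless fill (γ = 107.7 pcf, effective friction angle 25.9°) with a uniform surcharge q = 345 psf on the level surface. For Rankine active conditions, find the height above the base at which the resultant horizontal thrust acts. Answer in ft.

10.6 ft

K_a = 0.3920.
Triangular part P₁ = ½K_aγH² = 17870 at H/3 = 9.700 ft; rectangular part P₂ = K_a q H = 3935 at H/2 = 14.55 ft.
ȳ = (P₁·9.700 + P₂·14.55)/(P₁+P₂) = 10.58 ft.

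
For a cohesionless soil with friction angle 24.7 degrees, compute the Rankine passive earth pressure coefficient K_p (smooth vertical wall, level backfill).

2.44

K_p = (1 + sin φ)/(1 − sin φ) = tan²(45° + 24.7°/2) = 2.436.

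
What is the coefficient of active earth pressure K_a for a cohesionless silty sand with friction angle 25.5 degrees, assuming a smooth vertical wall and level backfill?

K_a = tan²(45° − φ/2) = tan²(32.25°) = 0.3981.

0.398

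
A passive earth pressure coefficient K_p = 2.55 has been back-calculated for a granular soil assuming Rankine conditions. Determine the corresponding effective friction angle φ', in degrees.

K_p = (1+sin φ)/(1−sin φ) ⇒ sin φ = (K_p − 1)/(K_p + 1) = 0.4366.
φ = arcsin(0.4366) = 25.89°.

25.9°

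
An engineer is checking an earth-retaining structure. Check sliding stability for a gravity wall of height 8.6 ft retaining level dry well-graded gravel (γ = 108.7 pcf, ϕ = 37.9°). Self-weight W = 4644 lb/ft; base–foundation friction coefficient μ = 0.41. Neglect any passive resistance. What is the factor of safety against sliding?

K_a = tan²(45° − 37.9°/2) = 0.2389.
P_a = ½K_aγH² = 0.5×0.2389×108.7×8.6² = 960.5 lb/ft, acting at H/3 = 2.867 ft above the base.
FS_sliding = μW / P_a = 0.41×4644 / 960.5 = 1.982.

1.98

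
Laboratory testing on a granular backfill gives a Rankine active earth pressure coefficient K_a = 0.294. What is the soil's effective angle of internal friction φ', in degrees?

33.1°

K_a = tan²(45° − φ/2) ⇒ 45° − φ/2 = arctan(√0.294) = 28.47°.
φ = 2(45° − 28.47°) = 33.07°.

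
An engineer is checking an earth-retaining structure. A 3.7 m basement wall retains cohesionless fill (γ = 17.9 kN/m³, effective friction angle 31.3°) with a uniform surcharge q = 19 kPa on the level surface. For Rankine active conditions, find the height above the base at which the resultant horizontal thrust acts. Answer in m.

1.46 m

K_a = 0.3162.
Triangular part P₁ = ½K_aγH² = 38.74 at H/3 = 1.233 m; rectangular part P₂ = K_a q H = 22.23 at H/2 = 1.850 m.
ȳ = (P₁·1.233 + P₂·1.850)/(P₁+P₂) = 1.458 m.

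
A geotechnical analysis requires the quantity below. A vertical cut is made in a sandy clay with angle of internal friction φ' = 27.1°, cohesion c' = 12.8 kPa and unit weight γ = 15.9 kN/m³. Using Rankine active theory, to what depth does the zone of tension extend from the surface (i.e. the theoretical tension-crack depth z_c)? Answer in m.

2.63 m

K_a = tan²(45° − 27.1°/2) = 0.3741; √K_a = 0.6116.
The active pressure is zero where K_a γ z = 2c√K_a, so z_c = 2c/(γ√K_a) = 2×12.8/(15.9×0.6116) = 2.633 m.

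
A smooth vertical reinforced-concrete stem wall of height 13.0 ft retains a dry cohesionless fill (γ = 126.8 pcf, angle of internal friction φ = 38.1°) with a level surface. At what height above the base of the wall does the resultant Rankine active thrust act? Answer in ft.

K_a = 0.2368.
The pressure distribution is triangular, so the resultant acts at H/3 above the base = 13.0/3 = 4.333 ft.

4.33 ft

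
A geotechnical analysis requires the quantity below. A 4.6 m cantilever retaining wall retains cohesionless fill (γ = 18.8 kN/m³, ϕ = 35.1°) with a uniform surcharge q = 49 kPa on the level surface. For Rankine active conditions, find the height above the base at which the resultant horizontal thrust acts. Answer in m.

1.94 m

K_a = 0.2698.
Triangular part P₁ = ½K_aγH² = 53.67 at H/3 = 1.533 m; rectangular part P₂ = K_a q H = 60.82 at H/2 = 2.300 m.
ȳ = (P₁·1.533 + P₂·2.300)/(P₁+P₂) = 1.941 m.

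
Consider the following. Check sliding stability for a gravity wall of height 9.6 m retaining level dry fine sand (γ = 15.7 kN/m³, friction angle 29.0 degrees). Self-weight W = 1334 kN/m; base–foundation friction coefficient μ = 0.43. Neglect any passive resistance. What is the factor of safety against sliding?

K_a = tan²(45° − 29.0°/2) = 0.3470.
P_a = ½K_aγH² = 0.5×0.3470×15.7×9.6² = 251.0 kN/m, acting at H/3 = 3.200 m above the base.
FS_sliding = μW / P_a = 0.43×1334 / 251.0 = 2.285.

2.29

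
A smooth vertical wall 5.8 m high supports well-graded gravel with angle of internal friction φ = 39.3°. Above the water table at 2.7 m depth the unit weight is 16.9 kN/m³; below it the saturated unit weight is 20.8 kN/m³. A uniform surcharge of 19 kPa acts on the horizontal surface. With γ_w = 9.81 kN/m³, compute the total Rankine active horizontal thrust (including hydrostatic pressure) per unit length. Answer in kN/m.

K_a = tan²(45° − φ/2) = 0.2245.
γ' = 20.8 − 9.81 = 10.99 kN/m³. h₂ = H − d_w = 3.1 m.
σ'_h: at surface K_a·q = 4.265; at WT K_a(q+γd_w) = 14.51; at base K_a(q+γd_w+γ'h₂) = 22.15 kPa.
P₁ = ½(4.265+14.51)×2.7 = 25.34; P₂ = ½(14.51+22.15)×3.1 = 56.82; P_w = ½γ_w h₂² = 47.14.
Total = 25.34+56.82+47.14 = 129.3 kN/m.

129 kN/m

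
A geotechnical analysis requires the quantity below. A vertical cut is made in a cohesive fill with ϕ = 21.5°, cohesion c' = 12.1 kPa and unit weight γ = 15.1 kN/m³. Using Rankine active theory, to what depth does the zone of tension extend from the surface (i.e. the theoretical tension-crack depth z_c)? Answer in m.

2.35 m

K_a = tan²(45° − 21.5°/2) = 0.4636; √K_a = 0.6809.
The active pressure is zero where K_a γ z = 2c√K_a, so z_c = 2c/(γ√K_a) = 2×12.1/(15.1×0.6809) = 2.354 m.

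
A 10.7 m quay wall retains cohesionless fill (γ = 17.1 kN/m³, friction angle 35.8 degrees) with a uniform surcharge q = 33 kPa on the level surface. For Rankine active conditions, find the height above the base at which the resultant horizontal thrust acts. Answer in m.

K_a = 0.2619.
Triangular part P₁ = ½K_aγH² = 256.3 at H/3 = 3.567 m; rectangular part P₂ = K_a q H = 92.46 at H/2 = 5.350 m.
ȳ = (P₁·3.567 + P₂·5.350)/(P₁+P₂) = 4.039 m.

4.04 m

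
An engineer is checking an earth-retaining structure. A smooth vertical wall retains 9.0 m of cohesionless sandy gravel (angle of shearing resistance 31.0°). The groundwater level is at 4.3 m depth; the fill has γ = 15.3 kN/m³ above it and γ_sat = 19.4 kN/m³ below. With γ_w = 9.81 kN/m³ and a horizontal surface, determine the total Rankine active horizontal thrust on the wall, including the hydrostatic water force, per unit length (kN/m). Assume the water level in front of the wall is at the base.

K_a = tan²(45° − φ/2) = 0.3201.
γ' = 19.4 − 9.81 = 9.590 kN/m³. Depth below WT = 4.7 m.
σ'_h at WT = K_a γ d_w = 21.06 kPa; at base = 21.06 + K_a γ' × 4.7 = 35.49 kPa.
P₁ (0–4.3 m) = ½×21.06×4.3 = 45.28. P₂ (4.3–9.0 m) = ½(21.06+35.49)×4.7 = 132.9.
P_w = ½ γ_w h₂² = 0.5×9.81×4.7² = 108.4. Total = 45.28+132.9+108.4 = 286.5 kN/m.

287 kN/m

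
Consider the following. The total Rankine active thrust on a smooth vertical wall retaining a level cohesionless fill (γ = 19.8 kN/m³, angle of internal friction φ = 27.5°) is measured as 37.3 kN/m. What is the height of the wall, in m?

3.20 m

K_a = 0.3682. P_a = ½ K_a γ H² ⇒ H = √(2P_a/(K_a γ)).
H = √(2×37.3/(0.3682×19.8)) = 3.199 m.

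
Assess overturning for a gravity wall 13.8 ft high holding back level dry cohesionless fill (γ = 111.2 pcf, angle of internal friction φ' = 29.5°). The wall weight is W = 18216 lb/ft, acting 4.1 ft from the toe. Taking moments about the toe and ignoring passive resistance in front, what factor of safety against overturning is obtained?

4.51

K_a = tan²(45° − 29.5°/2) = 0.3401.
P_a = ½K_aγH² = 0.5×0.3401×111.2×13.8² = 3601 lb/ft, acting at H/3 = 4.600 ft above the base.
Overturning moment M_o = P_a × H/3 = 3601 × 4.600 = 16570.
Resisting moment M_r = W × 4.1 = 18216 × 4.1 = 74690.
FS_overturning = M_r/M_o = 74690/16570 = 4.509.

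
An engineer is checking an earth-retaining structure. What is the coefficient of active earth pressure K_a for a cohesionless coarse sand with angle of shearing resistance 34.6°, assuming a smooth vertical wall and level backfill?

K_a = tan²(45° − φ/2) = tan²(27.70°) = 0.2756.

0.276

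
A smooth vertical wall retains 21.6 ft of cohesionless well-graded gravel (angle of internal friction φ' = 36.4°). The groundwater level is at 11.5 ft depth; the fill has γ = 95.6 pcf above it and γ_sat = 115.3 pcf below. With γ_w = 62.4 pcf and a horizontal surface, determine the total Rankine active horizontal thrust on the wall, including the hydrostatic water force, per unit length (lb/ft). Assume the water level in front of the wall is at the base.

K_a = tan²(45° − φ/2) = 0.2552.
γ' = 115.3 − 62.4 = 52.90 pcf. Depth below WT = 10.1 ft.
σ'_h at WT = K_a γ d_w = 280.5 psf; at base = 280.5 + K_a γ' × 10.1 = 416.9 psf.
P₁ (0–11.5 ft) = ½×280.5×11.5 = 1613. P₂ (11.5–21.6 ft) = ½(280.5+416.9)×10.1 = 3522.
P_w = ½ γ_w h₂² = 0.5×62.4×10.1² = 3183. Total = 1613+3522+3183 = 8318 lb/ft.

8320 lb/ft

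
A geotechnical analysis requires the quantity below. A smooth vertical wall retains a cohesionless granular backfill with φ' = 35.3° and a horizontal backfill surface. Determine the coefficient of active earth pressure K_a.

K_a = (1 − sin φ)/(1 + sin φ) = (1 − sin 35.3°)/(1 + sin 35.3°) = 0.2675.

0.268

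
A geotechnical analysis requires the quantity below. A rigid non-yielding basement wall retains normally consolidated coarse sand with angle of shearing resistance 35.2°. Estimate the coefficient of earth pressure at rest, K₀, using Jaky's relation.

K₀ = 1 − sin φ' = 1 − sin 35.2° = 0.4236.

0.424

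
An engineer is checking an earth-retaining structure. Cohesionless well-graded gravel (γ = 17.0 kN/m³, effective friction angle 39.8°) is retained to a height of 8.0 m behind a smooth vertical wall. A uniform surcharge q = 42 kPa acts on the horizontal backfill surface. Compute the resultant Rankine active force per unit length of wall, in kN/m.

K_a = tan²(45° − φ/2) = 0.2194.
Soil triangle: ½ K_a γ H² = 0.5×0.2194×17.0×8.0² = 119.4 kN/m.
Surcharge rectangle: K_a q H = 0.2194×42×8.0 = 73.73 kN/m.
Total = 119.4 + 73.73 = 193.1 kN/m.

193 kN/m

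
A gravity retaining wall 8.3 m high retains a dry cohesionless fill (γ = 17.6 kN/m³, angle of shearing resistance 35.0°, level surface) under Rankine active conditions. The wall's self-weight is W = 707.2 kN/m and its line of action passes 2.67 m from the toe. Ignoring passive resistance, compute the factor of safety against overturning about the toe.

4.15

K_a = tan²(45° − 35.0°/2) = 0.2710.
P_a = ½K_aγH² = 0.5×0.2710×17.6×8.3² = 164.3 kN/m, acting at H/3 = 2.767 m above the base.
Overturning moment M_o = P_a × H/3 = 164.3 × 2.767 = 454.5.
Resisting moment M_r = W × 2.67 = 707.2 × 2.67 = 1888.
FS_overturning = M_r/M_o = 1888/454.5 = 4.154.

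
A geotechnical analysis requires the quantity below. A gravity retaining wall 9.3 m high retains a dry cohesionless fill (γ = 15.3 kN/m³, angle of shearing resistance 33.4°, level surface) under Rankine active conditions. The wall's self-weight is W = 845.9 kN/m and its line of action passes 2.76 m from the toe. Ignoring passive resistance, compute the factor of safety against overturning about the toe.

3.93

K_a = tan²(45° − 33.4°/2) = 0.2899.
P_a = ½K_aγH² = 0.5×0.2899×15.3×9.3² = 191.8 kN/m, acting at H/3 = 3.100 m above the base.
Overturning moment M_o = P_a × H/3 = 191.8 × 3.100 = 594.7.
Resisting moment M_r = W × 2.76 = 845.9 × 2.76 = 2335.
FS_overturning = M_r/M_o = 2335/594.7 = 3.926.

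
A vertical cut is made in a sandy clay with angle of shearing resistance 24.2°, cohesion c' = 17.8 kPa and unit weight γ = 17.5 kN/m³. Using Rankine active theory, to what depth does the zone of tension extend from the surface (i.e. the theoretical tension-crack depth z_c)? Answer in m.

3.14 m

K_a = tan²(45° − 24.2°/2) = 0.4185; √K_a = 0.6469.
The active pressure is zero where K_a γ z = 2c√K_a, so z_c = 2c/(γ√K_a) = 2×17.8/(17.5×0.6469) = 3.145 m.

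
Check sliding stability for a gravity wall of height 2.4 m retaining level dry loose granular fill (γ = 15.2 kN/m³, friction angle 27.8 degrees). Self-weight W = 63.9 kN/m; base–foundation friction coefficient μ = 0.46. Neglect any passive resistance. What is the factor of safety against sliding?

1.85

K_a = tan²(45° − 27.8°/2) = 0.3639.
P_a = ½K_aγH² = 0.5×0.3639×15.2×2.4² = 15.93 kN/m, acting at H/3 = 0.8000 m above the base.
FS_sliding = μW / P_a = 0.46×63.9 / 15.93 = 1.845.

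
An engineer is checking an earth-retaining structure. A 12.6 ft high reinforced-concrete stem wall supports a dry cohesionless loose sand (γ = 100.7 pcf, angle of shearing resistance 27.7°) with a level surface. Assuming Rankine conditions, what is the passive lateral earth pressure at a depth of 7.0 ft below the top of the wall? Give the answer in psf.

1930 psf

K_p = (1 + sin φ)/(1 − sin φ) = 2.737.
σ_h = K_p γ z = 2.737 × 100.7 × 7.0 = 1929 psf.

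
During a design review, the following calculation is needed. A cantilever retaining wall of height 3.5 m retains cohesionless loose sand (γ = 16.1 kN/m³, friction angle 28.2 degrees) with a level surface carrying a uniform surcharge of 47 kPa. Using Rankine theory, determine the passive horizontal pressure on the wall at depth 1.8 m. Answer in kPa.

K_p = (1 + sin φ)/(1 − sin φ) = 2.792.
σ_v = γz + q = 16.1 × 1.8 + 47 = 75.98 kPa.
σ_h = K_p σ_v = 2.792 × 75.98 = 212.1 kPa.

212 kPa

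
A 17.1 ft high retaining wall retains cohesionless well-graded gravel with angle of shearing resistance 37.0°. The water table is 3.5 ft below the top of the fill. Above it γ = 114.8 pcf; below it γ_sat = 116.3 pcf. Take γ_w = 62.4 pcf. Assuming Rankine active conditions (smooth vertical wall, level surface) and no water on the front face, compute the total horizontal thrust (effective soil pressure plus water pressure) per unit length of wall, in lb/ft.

K_a = tan²(45° − φ/2) = 0.2486.
γ' = 116.3 − 62.4 = 53.90 pcf. Depth below WT = 13.6 ft.
σ'_h at WT = K_a γ d_w = 99.88 psf; at base = 99.88 + K_a γ' × 13.6 = 282.1 psf.
P₁ (0–3.5 ft) = ½×99.88×3.5 = 174.8. P₂ (3.5–17.1 ft) = ½(99.88+282.1)×13.6 = 2597.
P_w = ½ γ_w h₂² = 0.5×62.4×13.6² = 5771. Total = 174.8+2597+5771 = 8543 lb/ft.

8540 lb/ft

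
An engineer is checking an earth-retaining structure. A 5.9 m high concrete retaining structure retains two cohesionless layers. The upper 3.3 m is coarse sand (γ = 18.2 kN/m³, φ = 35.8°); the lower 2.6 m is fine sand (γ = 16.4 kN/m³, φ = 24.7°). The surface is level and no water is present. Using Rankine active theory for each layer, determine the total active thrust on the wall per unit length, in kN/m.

113 kN/m

K_a1 = tan²(45°−35.8°/2) = 0.2619; K_a2 = tan²(45°−24.7°/2) = 0.4106.
Layer 1: σ at base = K_a1 γ₁ h₁ = 15.73 kPa; P₁ = ½×15.73×3.3 = 25.95.
Layer 2: σ_v at top = γ₁h₁ = 60.06; σ_h top = K_a2×60.06 = 24.66; σ_h base = K_a2×(60.06+16.4×2.6) = 42.17.
P₂ = ½(24.66+42.17)×2.6 = 86.87. Total P_a = 25.95+86.87 = 112.8 kN/m.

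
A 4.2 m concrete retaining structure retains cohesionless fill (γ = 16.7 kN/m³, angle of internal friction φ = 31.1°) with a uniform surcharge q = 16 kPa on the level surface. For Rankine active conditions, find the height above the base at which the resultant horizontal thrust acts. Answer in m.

1.62 m

K_a = 0.3188.
Triangular part P₁ = ½K_aγH² = 46.96 at H/3 = 1.400 m; rectangular part P₂ = K_a q H = 21.42 at H/2 = 2.100 m.
ȳ = (P₁·1.400 + P₂·2.100)/(P₁+P₂) = 1.619 m.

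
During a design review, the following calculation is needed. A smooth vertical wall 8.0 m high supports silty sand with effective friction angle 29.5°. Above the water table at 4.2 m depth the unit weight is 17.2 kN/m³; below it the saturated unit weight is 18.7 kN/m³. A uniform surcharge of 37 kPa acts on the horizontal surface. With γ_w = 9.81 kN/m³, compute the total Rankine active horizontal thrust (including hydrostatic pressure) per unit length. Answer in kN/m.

338 kN/m

K_a = tan²(45° − φ/2) = 0.3401.
γ' = 18.7 − 9.81 = 8.890 kN/m³. h₂ = H − d_w = 3.8 m.
σ'_h: at surface K_a·q = 12.58; at WT K_a(q+γd_w) = 37.15; at base K_a(q+γd_w+γ'h₂) = 48.64 kPa.
P₁ = ½(12.58+37.15)×4.2 = 104.4; P₂ = ½(37.15+48.64)×3.8 = 163.0; P_w = ½γ_w h₂² = 70.83.
Total = 104.4+163.0+70.83 = 338.3 kN/m.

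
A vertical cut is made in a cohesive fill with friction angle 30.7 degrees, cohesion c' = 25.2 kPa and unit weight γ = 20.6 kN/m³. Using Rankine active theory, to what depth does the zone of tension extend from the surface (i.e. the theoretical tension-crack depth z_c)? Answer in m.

K_a = tan²(45° − 30.7°/2) = 0.3240; √K_a = 0.5692.
The active pressure is zero where K_a γ z = 2c√K_a, so z_c = 2c/(γ√K_a) = 2×25.2/(20.6×0.5692) = 4.298 m.

4.30 m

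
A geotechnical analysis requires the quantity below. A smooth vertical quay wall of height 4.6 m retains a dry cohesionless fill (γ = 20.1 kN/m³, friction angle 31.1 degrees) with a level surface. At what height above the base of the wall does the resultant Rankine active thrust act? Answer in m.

1.53 m

K_a = 0.3188.
The pressure distribution is triangular, so the resultant acts at H/3 above the base = 4.6/3 = 1.533 m.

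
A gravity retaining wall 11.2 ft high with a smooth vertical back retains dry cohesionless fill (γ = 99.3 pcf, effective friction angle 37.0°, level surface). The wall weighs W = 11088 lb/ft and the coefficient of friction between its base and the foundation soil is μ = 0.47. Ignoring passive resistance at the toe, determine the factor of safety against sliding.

3.37

K_a = tan²(45° − 37.0°/2) = 0.2486.
P_a = ½K_aγH² = 0.5×0.2486×99.3×11.2² = 1548 lb/ft, acting at H/3 = 3.733 ft above the base.
FS_sliding = μW / P_a = 0.47×11088 / 1548 = 3.366.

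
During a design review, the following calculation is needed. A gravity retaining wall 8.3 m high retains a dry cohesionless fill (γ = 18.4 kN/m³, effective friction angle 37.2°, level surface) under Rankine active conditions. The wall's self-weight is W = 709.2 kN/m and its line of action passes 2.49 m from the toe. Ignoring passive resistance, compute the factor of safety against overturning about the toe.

4.09

K_a = tan²(45° − 37.2°/2) = 0.2464.
P_a = ½K_aγH² = 0.5×0.2464×18.4×8.3² = 156.2 kN/m, acting at H/3 = 2.767 m above the base.
Overturning moment M_o = P_a × H/3 = 156.2 × 2.767 = 432.1.
Resisting moment M_r = W × 2.49 = 709.2 × 2.49 = 1766.
FS_overturning = M_r/M_o = 1766/432.1 = 4.087.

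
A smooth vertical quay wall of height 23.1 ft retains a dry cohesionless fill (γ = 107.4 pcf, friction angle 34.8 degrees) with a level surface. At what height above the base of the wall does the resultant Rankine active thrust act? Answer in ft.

K_a = 0.2733.
The pressure distribution is triangular, so the resultant acts at H/3 above the base = 23.1/3 = 7.700 ft.

7.70 ft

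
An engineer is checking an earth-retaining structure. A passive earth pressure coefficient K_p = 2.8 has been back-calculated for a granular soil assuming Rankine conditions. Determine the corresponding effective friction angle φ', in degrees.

28.3°

K_p = (1+sin φ)/(1−sin φ) ⇒ sin φ = (K_p − 1)/(K_p + 1) = 0.4737.
φ = arcsin(0.4737) = 28.27°.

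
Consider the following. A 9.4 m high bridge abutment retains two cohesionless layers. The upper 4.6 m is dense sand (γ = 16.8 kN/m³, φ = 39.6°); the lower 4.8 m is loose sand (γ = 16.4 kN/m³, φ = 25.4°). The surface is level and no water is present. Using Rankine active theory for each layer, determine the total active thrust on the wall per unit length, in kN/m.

263 kN/m

K_a1 = tan²(45°−39.6°/2) = 0.2214; K_a2 = tan²(45°−25.4°/2) = 0.3996.
Layer 1: σ at base = K_a1 γ₁ h₁ = 17.11 kPa; P₁ = ½×17.11×4.6 = 39.36.
Layer 2: σ_v at top = γ₁h₁ = 77.28; σ_h top = K_a2×77.28 = 30.88; σ_h base = K_a2×(77.28+16.4×4.8) = 62.34.
P₂ = ½(30.88+62.34)×4.8 = 223.7. Total P_a = 39.36+223.7 = 263.1 kN/m.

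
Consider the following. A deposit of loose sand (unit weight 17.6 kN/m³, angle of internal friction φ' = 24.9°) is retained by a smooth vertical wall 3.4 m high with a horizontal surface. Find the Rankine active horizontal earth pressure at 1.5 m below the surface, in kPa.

K_a = (1 − sin φ)/(1 + sin φ) = 0.4074.
σ_h = K_a γ z = 0.4074 × 17.6 × 1.5 = 10.76 kPa.

10.8 kPa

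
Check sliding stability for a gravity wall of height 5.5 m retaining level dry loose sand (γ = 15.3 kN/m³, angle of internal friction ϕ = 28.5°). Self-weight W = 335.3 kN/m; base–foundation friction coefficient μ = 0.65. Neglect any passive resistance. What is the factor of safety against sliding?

2.66

K_a = tan²(45° − 28.5°/2) = 0.3540.
P_a = ½K_aγH² = 0.5×0.3540×15.3×5.5² = 81.91 kN/m, acting at H/3 = 1.833 m above the base.
FS_sliding = μW / P_a = 0.65×335.3 / 81.91 = 2.661.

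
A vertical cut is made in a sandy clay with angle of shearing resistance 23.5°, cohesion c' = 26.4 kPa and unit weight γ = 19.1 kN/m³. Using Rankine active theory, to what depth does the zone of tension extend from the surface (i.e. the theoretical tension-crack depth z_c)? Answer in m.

4.22 m

K_a = tan²(45° − 23.5°/2) = 0.4298; √K_a = 0.6556.
The active pressure is zero where K_a γ z = 2c√K_a, so z_c = 2c/(γ√K_a) = 2×26.4/(19.1×0.6556) = 4.216 m.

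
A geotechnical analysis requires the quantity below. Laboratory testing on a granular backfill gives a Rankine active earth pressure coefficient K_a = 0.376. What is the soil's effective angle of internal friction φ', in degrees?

27.0°

K_a = tan²(45° − φ/2) ⇒ 45° − φ/2 = arctan(√0.376) = 31.52°.
φ = 2(45° − 31.52°) = 26.97°.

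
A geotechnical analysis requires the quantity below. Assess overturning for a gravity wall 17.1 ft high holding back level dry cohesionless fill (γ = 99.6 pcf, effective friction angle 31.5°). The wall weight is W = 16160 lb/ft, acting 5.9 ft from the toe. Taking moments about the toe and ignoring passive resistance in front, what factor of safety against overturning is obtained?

K_a = tan²(45° − 31.5°/2) = 0.3136.
P_a = ½K_aγH² = 0.5×0.3136×99.6×17.1² = 4567 lb/ft, acting at H/3 = 5.700 ft above the base.
Overturning moment M_o = P_a × H/3 = 4567 × 5.700 = 26030.
Resisting moment M_r = W × 5.9 = 16160 × 5.9 = 95340.
FS_overturning = M_r/M_o = 95340/26030 = 3.663.

3.66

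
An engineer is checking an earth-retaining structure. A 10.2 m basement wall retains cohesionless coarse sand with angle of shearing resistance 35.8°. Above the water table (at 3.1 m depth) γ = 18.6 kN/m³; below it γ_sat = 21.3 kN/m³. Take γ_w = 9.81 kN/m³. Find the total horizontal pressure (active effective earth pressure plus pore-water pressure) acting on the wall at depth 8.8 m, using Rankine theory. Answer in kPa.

88.2 kPa

K_a = (1 − sin φ)/(1 + sin φ) = 0.2619.
γ' = 21.3 − 9.81 = 11.49 kN/m³.
Effective vertical stress at 8.8 m: σ'_v = 18.6×3.1 + 11.49×5.70 = 123.2 kPa.
σ'_h = K_a σ'_v = 0.2619 × 123.2 = 32.25 kPa; u = γ_w × 5.70 = 55.92 kPa.
Total σ_h = 32.25 + 55.92 = 88.17 kPa.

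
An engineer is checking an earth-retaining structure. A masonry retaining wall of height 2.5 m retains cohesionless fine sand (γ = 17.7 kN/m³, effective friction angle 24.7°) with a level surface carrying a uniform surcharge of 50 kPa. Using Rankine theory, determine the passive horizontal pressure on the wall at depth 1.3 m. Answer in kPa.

K_p = (1 + sin φ)/(1 − sin φ) = 2.436.
σ_v = γz + q = 17.7 × 1.3 + 50 = 73.01 kPa.
σ_h = K_p σ_v = 2.436 × 73.01 = 177.8 kPa.

178 kPa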